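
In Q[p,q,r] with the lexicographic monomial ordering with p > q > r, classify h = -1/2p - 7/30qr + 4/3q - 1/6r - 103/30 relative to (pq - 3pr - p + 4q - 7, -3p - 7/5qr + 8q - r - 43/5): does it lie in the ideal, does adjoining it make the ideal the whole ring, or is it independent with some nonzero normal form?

First compute the reduced Gröbner basis of I by Buchberger's algorithm.
f_1 = pq - 3pr - p + 4q - 7, LT = pq.
f_2 = -3p - 7/5qr + 8q - r - 43/5, LT = p.

S(f_1,f_2): lcm = pq. S = -3pr - p - 7/15q^2r + 8/3q^2 - 1/3qr + 17/15q - 7.
  leading term pr: subtract (r)·f_2 from -3pr - p - 7/15q^2r + 8/3q^2 - 1/3qr + 17/15q - 7 → -p - 7/15q^2r + 8/3q^2 + 7/5qr^2 - 25/3qr + 17/15q + r^2 + 43/5r - 7
  leading term p: subtract (1/3)·f_2 from -p - 7/15q^2r + 8/3q^2 + 7/5qr^2 - 25/3qr + 17/15q + r^2 + 43/5r - 7 → -7/15q^2r + 8/3q^2 + 7/5qr^2 - 118/15qr - 23/15q + r^2 + 134/15r - 62/15
  leading term q^2r: no divisor's leading term divides it; move -7/15q^2r to the remainder.
  leading term q^2: no divisor's leading term divides it; move 8/3q^2 to the remainder.
  leading term qr^2: no divisor's leading term divides it; move 7/5qr^2 to the remainder.
  leading term qr: no divisor's leading term divides it; move -118/15qr to the remainder.
  leading term q: no divisor's leading term divides it; move -23/15q to the remainder.
  leading term r^2: no divisor's leading term divides it; move r^2 to the remainder.
  leading term r: no divisor's leading term divides it; move 134/15r to the remainder.
  leading term 1: no divisor's leading term divides it; move -62/15 to the remainder.
  remainder -7/15q^2r + 8/3q^2 + 7/5qr^2 - 118/15qr - 23/15q + r^2 + 134/15r - 62/15 ≠ 0; add k_3 = -7/15q^2r + 8/3q^2 + 7/5qr^2 - 118/15qr - 23/15q + r^2 + 134/15r - 62/15 to the basis.

The other S-polynomials (S(f_1,k_3), S(f_2,k_3)) all reduce to 0 modulo the current basis, so we have a Gröbner basis.
Inter-reduce: drop elements whose leading term is divisible by another's, tail-reduce, and make monic.
Reduced Gröbner basis: {p + 7/15qr - 8/3q + 1/3r + 43/15, q^2r - 40/7q^2 - 3qr^2 + 118/7qr + 23/7q - 15/7r^2 - 134/7r + 62/7}.
Label its elements g_1 = p + 7/15qr - 8/3q + 1/3r + 43/15, g_2 = q^2r - 40/7q^2 - 3qr^2 + 118/7qr + 23/7q - 15/7r^2 - 134/7r + 62/7.

Reduce h = -1/2p - 7/30qr + 4/3q - 1/6r - 103/30 modulo G:
  leading term p: subtract (-1/2)·g_1 from -1/2p - 7/30qr + 4/3q - 1/6r - 103/30 → -2
  leading term 1: no divisor's leading term divides it; move -2 to the remainder.
  normal form = -2.
The normal form is nonzero, so h ∉ I. Since h minus its normal form lies in I, I + (h) = I + (n) where n = -2; decide whether this ideal is the whole ring.
Here n = -2 is a nonzero constant, hence a unit: 1 ∈ I + (h), the Gröbner basis of I + (h) is {1}, and the enlarged system has no common solution — adjoining h is inconsistent.

Adjoining -1/2p - 7/30qr + 4/3q - 1/6r - 103/30 makes the ideal the whole ring: the system is inconsistent.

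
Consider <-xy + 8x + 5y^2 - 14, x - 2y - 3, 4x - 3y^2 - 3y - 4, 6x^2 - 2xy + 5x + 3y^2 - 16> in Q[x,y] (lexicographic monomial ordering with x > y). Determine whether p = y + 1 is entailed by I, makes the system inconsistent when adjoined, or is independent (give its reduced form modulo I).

First compute the reduced Gröbner basis of I by Buchberger's algorithm.
f_1 = -xy + 8x + 5y^2 - 14, LT = xy.
f_2 = x - 2y - 3, LT = x.
f_3 = 4x - 3y^2 - 3y - 4, LT = x.
f_4 = 6x^2 - 2xy + 5x + 3y^2 - 16, LT = x^2.

S(f_1,f_2): lcm = xy. S = -8x - 3y^2 + 3y + 14.
  reduce S modulo (f_1, f_2, f_3, f_4):
  remainder -3y^2 - 13y - 10 ≠ 0; add h_5 = -3y^2 - 13y - 10 to the basis.

S(f_1,f_3): lcm = xy. S = -8x + 3/4y^3 - 17/4y^2 + y + 14.
  reduce S modulo (f_1, f_2, f_3, f_4, h_5):
  remainder 15y + 15 ≠ 0; add h_6 = 15y + 15 to the basis.

The other S-polynomials (S(f_1,f_4), S(f_2,f_3), S(f_2,f_4), S(f_3,f_4), S(f_1,h_5), S(f_2,h_5), S(f_3,h_5), S(f_4,h_5), S(f_1,h_6), S(f_2,h_6), S(f_3,h_6), S(f_4,h_6), S(h_5,h_6)) all reduce to 0 modulo the current basis, so we have a Gröbner basis.
Inter-reduce: drop elements whose leading term is divisible by another's, tail-reduce, and make monic.
Reduced Gröbner basis: {x - 1, y + 1}.
Label its elements g_1 = x - 1, g_2 = y + 1.

Reduce p = y + 1 modulo G:
  leading term y: subtract (1)·g_2 from y + 1 → 0
  normal form = 0.
Since the normal form is 0, p ∈ I.

y + 1 lies in I (it reduces to 0).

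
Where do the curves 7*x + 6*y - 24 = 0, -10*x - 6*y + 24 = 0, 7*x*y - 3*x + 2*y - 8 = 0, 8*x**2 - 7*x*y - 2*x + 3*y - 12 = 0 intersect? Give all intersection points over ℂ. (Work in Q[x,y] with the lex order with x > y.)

{(0, 4)}

Compute a lex Gröbner basis by Buchberger's algorithm.
f_1 = 7*x + 6*y - 24, LT = x.
f_2 = -10*x - 6*y + 24, LT = x.
f_3 = 7*x*y - 3*x + 2*y - 8, LT = x*y.
f_4 = 8*x**2 - 7*x*y - 2*x + 3*y - 12, LT = x**2.

S(f_1,f_2): lcm = x. S = 9/35*y - 36/35.
  leading term y: no divisor's leading term divides it; move 9/35*y to the remainder.
  leading term 1: no divisor's leading term divides it; move -36/35 to the remainder.
  remainder 9/35*y - 36/35 ≠ 0; add h_5 = 9/35*y - 36/35 to the basis.

S(f_1,f_3): lcm = x*y. S = 3/7*x + 6/7*y**2 - 26/7*y + 8/7.
  leading term x: subtract (3/49)·f_1 from 3/7*x + 6/7*y**2 - 26/7*y + 8/7 → 6/7*y**2 - 200/49*y + 128/49
  leading term y**2: subtract (10/3*y)·h_5 from 6/7*y**2 - 200/49*y + 128/49 → -32/49*y + 128/49
  leading term y: subtract (-160/63)·h_5 from -32/49*y + 128/49 → 0
  remainder 0.

S(f_1,f_4): lcm = x**2. S = 97/56*x*y - 89/28*x - 3/8*y + 3/2.
  leading term x*y: subtract (97/392*y)·f_1 from 97/56*x*y - 89/28*x - 3/8*y + 3/2 → -89/28*x - 291/196*y**2 + 2181/392*y + 3/2
  leading term x: subtract (-89/196)·f_1 from -89/28*x - 291/196*y**2 + 2181/392*y + 3/2 → -291/196*y**2 + 3249/392*y - 921/98
  leading term y**2: subtract (-485/84*y)·h_5 from -291/196*y**2 + 3249/392*y - 921/98 → 921/392*y - 921/98
  leading term y: subtract (1535/168)·h_5 from 921/392*y - 921/98 → 0
  remainder 0.

S(f_2,f_3): lcm = x*y. S = 3/7*x + 3/5*y**2 - 94/35*y + 8/7.
  leading term x: subtract (3/49)·f_1 from 3/7*x + 3/5*y**2 - 94/35*y + 8/7 → 3/5*y**2 - 748/245*y + 128/49
  leading term y**2: subtract (7/3*y)·h_5 from 3/5*y**2 - 748/245*y + 128/49 → -32/49*y + 128/49
  leading term y: subtract (-160/63)·h_5 from -32/49*y + 128/49 → 0
  remainder 0.

S(f_2,f_4): lcm = x**2. S = 59/40*x*y - 43/20*x - 3/8*y + 3/2.
  leading term x*y: subtract (59/280*y)·f_1 from 59/40*x*y - 43/20*x - 3/8*y + 3/2 → -43/20*x - 177/140*y**2 + 1311/280*y + 3/2
  leading term x: subtract (-43/140)·f_1 from -43/20*x - 177/140*y**2 + 1311/280*y + 3/2 → -177/140*y**2 + 261/40*y - 411/70
  leading term y**2: subtract (-59/12*y)·h_5 from -177/140*y**2 + 261/40*y - 411/70 → 411/280*y - 411/70
  leading term y: subtract (137/24)·h_5 from 411/280*y - 411/70 → 0
  remainder 0.

S(f_3,f_4): lcm = x**2*y. S = -3/7*x**2 + 7/8*x*y**2 + 15/28*x*y - 8/7*x - 3/8*y**2 + 3/2*y.
  leading term x**2: subtract (-3/49*x)·f_1 from -3/7*x**2 + 7/8*x*y**2 + 15/28*x*y - 8/7*x - 3/8*y**2 + 3/2*y → 7/8*x*y**2 + 177/196*x*y - 128/49*x - 3/8*y**2 + 3/2*y
  leading term x*y**2: subtract (1/8*y**2)·f_1 from 7/8*x*y**2 + 177/196*x*y - 128/49*x - 3/8*y**2 + 3/2*y → 177/196*x*y - 128/49*x - 3/4*y**3 + 21/8*y**2 + 3/2*y
  leading term x*y: subtract (177/1372*y)·f_1 from 177/196*x*y - 128/49*x - 3/4*y**3 + 21/8*y**2 + 3/2*y → -128/49*x - 3/4*y**3 + 5079/2744*y**2 + 3153/686*y
  leading term x: subtract (-128/343)·f_1 from -128/49*x - 3/4*y**3 + 5079/2744*y**2 + 3153/686*y → -3/4*y**3 + 5079/2744*y**2 + 4689/686*y - 3072/343
  leading term y**3: subtract (-35/12*y**2)·h_5 from -3/4*y**3 + 5079/2744*y**2 + 4689/686*y - 3072/343 → -3153/2744*y**2 + 4689/686*y - 3072/343
  leading term y**2: subtract (-5255/1176*y)·h_5 from -3153/2744*y**2 + 4689/686*y - 3072/343 → 768/343*y - 3072/343
  leading term y: subtract (1280/147)·h_5 from 768/343*y - 3072/343 → 0
  remainder 0.

S(f_1,h_5): leading monomials are coprime, so the S-polynomial reduces to 0 (Buchberger's first criterion).
S(f_2,h_5): leading monomials are coprime, so the S-polynomial reduces to 0 (Buchberger's first criterion).
S(f_3,h_5): lcm = x*y. S = 25/7*x + 2/7*y - 8/7.
  leading term x: subtract (25/49)·f_1 from 25/7*x + 2/7*y - 8/7 → -136/49*y + 544/49
  leading term y: subtract (-680/63)·h_5 from -136/49*y + 544/49 → 0
  remainder 0.

S(f_4,h_5): leading monomials are coprime, so the S-polynomial reduces to 0 (Buchberger's first criterion).
Every S-polynomial of the final basis reduces to 0, so we have a Gröbner basis.
Inter-reduce: drop elements whose leading term is divisible by another's, tail-reduce, and make monic.
Reduced Gröbner basis: {x, y - 4}.

The lex basis is triangular: the last element involves only y. Solving y - 4 = 0 gives y ∈ {4}; substituting each value into the earlier elements determines the remaining variables.
  y = 4: the earlier basis element becomes x = 0, giving x = 0 — point (0, 4).
Substituting each solution back into the original system confirms all equations vanish.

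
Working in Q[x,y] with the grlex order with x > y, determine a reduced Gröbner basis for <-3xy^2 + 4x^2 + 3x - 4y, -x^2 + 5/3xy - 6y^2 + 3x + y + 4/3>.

The reduced Gröbner basis is the canonical form of the ideal for this ordering.

f_1 = -3xy^2 + 4x^2 + 3x - 4y, LT = xy^2.
f_2 = -x^2 + 5/3xy - 6y^2 + 3x + y + 4/3, LT = x^2.

S(f_1,f_2): lcm = x^2y^2. S = 5/3xy^3 - 6y^4 - 4/3x^3 + 3xy^2 + y^3 - x^2 + 4/3xy + 4/3y^2.
  reduce S modulo (f_1, f_2):
  remainder -6y^4 + y^3 + 160/9xy - 530/9y^2 + 344/9x - 5y + 116/9 ≠ 0; add g_3 = -6y^4 + y^3 + 160/9xy - 530/9y^2 + 344/9x - 5y + 116/9 to the basis.

The other S-polynomials (S(f_1,g_3), S(f_2,g_3)) all reduce to 0 modulo the current basis, so we have a Gröbner basis.

G = {y^4 - 1/6y^3 - 80/27xy + 265/27y^2 - 172/27x + 5/6y - 58/27, xy^2 - 20/9xy + 8y^2 - 5x - 16/9, x^2 - 5/3xy + 6y^2 - 3x - y - 4/3}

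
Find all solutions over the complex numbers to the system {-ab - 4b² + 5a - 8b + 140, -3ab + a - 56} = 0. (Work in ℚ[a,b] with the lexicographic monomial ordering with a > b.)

Compute a lex Gröbner basis by Buchberger's algorithm.
f_1 = -ab + 5a - 4b² - 8b + 140, LT = ab.
f_2 = -3ab + a - 56, LT = ab.

S(f_1,f_2): lcm = ab. S = -14/3a + 4b² + 8b - 476/3.
  leading term a: no divisor's leading term divides it; move -14/3a to the remainder.
  leading term b²: no divisor's leading term divides it; move 4b² to the remainder.
  leading term b: no divisor's leading term divides it; move 8b to the remainder.
  leading term 1: no divisor's leading term divides it; move -476/3 to the remainder.
  remainder -14/3a + 4b² + 8b - 476/3 ≠ 0; add h_3 = -14/3a + 4b² + 8b - 476/3 to the basis.

S(f_1,h_3): lcm = ab. S = -5a + 6/7b³ + 40/7b² - 26b - 140.
  leading term a: subtract (15/14)·h_3 from -5a + 6/7b³ + 40/7b² - 26b - 140 → 6/7b³ + 10/7b² - 242/7b + 30
  leading term b³: no divisor's leading term divides it; move 6/7b³ to the remainder.
  leading term b²: no divisor's leading term divides it; move 10/7b² to the remainder.
  leading term b: no divisor's leading term divides it; move -242/7b to the remainder.
  leading term 1: no divisor's leading term divides it; move 30 to the remainder.
  remainder 6/7b³ + 10/7b² - 242/7b + 30 ≠ 0; add h_4 = 6/7b³ + 10/7b² - 242/7b + 30 to the basis.

S(f_2,h_3): lcm = ab. S = -⅓a + 6/7b³ + 12/7b² - 34b + 56/3.
  leading term a: subtract (1/14)·h_3 from -⅓a + 6/7b³ + 12/7b² - 34b + 56/3 → 6/7b³ + 10/7b² - 242/7b + 30
  leading term b³: subtract (1)·h_4 from 6/7b³ + 10/7b² - 242/7b + 30 → 0
  remainder 0.

S(f_1,h_4): lcm = ab³. S = -20/3ab² + 121/3ab - 35a + 4b⁴ + 8b³ - 140b².
  leading term ab²: subtract (20/3b)·f_1 from -20/3ab² + 121/3ab - 35a + 4b⁴ + 8b³ - 140b² → 7ab - 35a + 4b⁴ + 104/3b³ - 260/3b² - 2800/3b
  leading term ab: subtract (-7)·f_1 from 7ab - 35a + 4b⁴ + 104/3b³ - 260/3b² - 2800/3b → 4b⁴ + 104/3b³ - 344/3b² - 2968/3b + 980
  leading term b⁴: subtract (14/3b)·h_4 from 4b⁴ + 104/3b³ - 344/3b² - 2968/3b + 980 → 28b³ + 140/3b² - 3388/3b + 980
  leading term b³: subtract (98/3)·h_4 from 28b³ + 140/3b² - 3388/3b + 980 → 0
  remainder 0.

S(f_2,h_4): lcm = ab³. S = -2ab² + 121/3ab - 35a + 56/3b².
  leading term ab²: subtract (2b)·f_1 from -2ab² + 121/3ab - 35a + 56/3b² → 91/3ab - 35a + 8b³ + 104/3b² - 280b
  leading term ab: subtract (-91/3)·f_1 from 91/3ab - 35a + 8b³ + 104/3b² - 280b → 350/3a + 8b³ - 260/3b² - 1568/3b + 12740/3
  leading term a: subtract (-25)·h_3 from 350/3a + 8b³ - 260/3b² - 1568/3b + 12740/3 → 8b³ + 40/3b² - 968/3b + 280
  leading term b³: subtract (28/3)·h_4 from 8b³ + 40/3b² - 968/3b + 280 → 0
  remainder 0.

S(h_3,h_4): leading monomials are coprime, so the S-polynomial reduces to 0 (Buchberger's first criterion).
Every S-polynomial of the final basis reduces to 0, so we have a Gröbner basis.
Inter-reduce: drop elements whose leading term is divisible by another's, tail-reduce, and make monic.
Reduced Gröbner basis: {a - 6/7b² - 12/7b + 34, b³ + 5/3b² - 121/3b + 35}.

The lex basis is triangular: the last element involves only b. Solving b³ + 5/3b² - 121/3b + 35 = 0 gives b ∈ {5, -10/3 + sqrt(163)/3, -sqrt(163)/3 - 10/3}; substituting each value into the earlier elements determines the remaining variables.
  b = 5: the earlier basis element becomes a + 4 = 0, giving a = -4 — point (-4, 5).
  b = -10/3 + sqrt(163)/3: the earlier basis element becomes a + 44/3 + 4*sqrt(163)/3 = 0, giving a = -4*sqrt(163)/3 - 44/3 — point (-4*sqrt(163)/3 - 44/3, -10/3 + sqrt(163)/3).
  b = -sqrt(163)/3 - 10/3: the earlier basis element becomes a - 4*sqrt(163)/3 + 44/3 = 0, giving a = -44/3 + 4*sqrt(163)/3 — point (-44/3 + 4*sqrt(163)/3, -sqrt(163)/3 - 10/3).
Check: every point annihilates each of the original generators.

{(-4, 5), (-4*sqrt(163)/3 - 44/3, -10/3 + sqrt(163)/3), (-44/3 + 4*sqrt(163)/3, -sqrt(163)/3 - 10/3)}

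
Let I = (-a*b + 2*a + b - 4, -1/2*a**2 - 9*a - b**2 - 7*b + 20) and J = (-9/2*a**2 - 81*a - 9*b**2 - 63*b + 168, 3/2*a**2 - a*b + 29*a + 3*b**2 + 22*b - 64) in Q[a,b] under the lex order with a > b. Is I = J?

No, the ideals differ.

For a fixed monomial order, each ideal has a unique reduced Gröbner basis; comparing bases decides equality.
Buchberger on the first generating set:
f_1 = -a*b + 2*a + b - 4, LT = a*b.
f_2 = -1/2*a**2 - 9*a - b**2 - 7*b + 20, LT = a**2.

S(f_1,f_2): lcm = a**2*b. S = -2*a**2 - 19*a*b + 4*a - 2*b**3 - 14*b**2 + 40*b.
  leading term a**2: subtract (4)·f_2 from -2*a**2 - 19*a*b + 4*a - 2*b**3 - 14*b**2 + 40*b → -19*a*b + 40*a - 2*b**3 - 10*b**2 + 68*b - 80
  leading term a*b: subtract (19)·f_1 from -19*a*b + 40*a - 2*b**3 - 10*b**2 + 68*b - 80 → 2*a - 2*b**3 - 10*b**2 + 49*b - 4
  leading term a: no divisor's leading term divides it; move 2*a to the remainder.
  leading term b**3: no divisor's leading term divides it; move -2*b**3 to the remainder.
  leading term b**2: no divisor's leading term divides it; move -10*b**2 to the remainder.
  leading term b: no divisor's leading term divides it; move 49*b to the remainder.
  leading term 1: no divisor's leading term divides it; move -4 to the remainder.
  remainder 2*a - 2*b**3 - 10*b**2 + 49*b - 4 ≠ 0; add g_3 = 2*a - 2*b**3 - 10*b**2 + 49*b - 4 to the basis.

S(f_1,g_3): lcm = a*b. S = -2*a + b**4 + 5*b**3 - 49/2*b**2 + b + 4.
  leading term a: subtract (-1)·g_3 from -2*a + b**4 + 5*b**3 - 49/2*b**2 + b + 4 → b**4 + 3*b**3 - 69/2*b**2 + 50*b
  leading term b**4: no divisor's leading term divides it; move b**4 to the remainder.
  leading term b**3: no divisor's leading term divides it; move 3*b**3 to the remainder.
  leading term b**2: no divisor's leading term divides it; move -69/2*b**2 to the remainder.
  leading term b: no divisor's leading term divides it; move 50*b to the remainder.
  remainder b**4 + 3*b**3 - 69/2*b**2 + 50*b ≠ 0; add g_4 = b**4 + 3*b**3 - 69/2*b**2 + 50*b to the basis.

The other S-polynomials (S(f_2,g_3), S(f_1,g_4), S(f_2,g_4), S(g_3,g_4)) all reduce to 0 modulo the current basis, so we have a Gröbner basis.
Inter-reduce: drop elements whose leading term is divisible by another's, tail-reduce, and make monic.
Reduced Gröbner basis: {a - b**3 - 5*b**2 + 49/2*b - 2, b**4 + 3*b**3 - 69/2*b**2 + 50*b}.

Buchberger on the second generating set:
h_1 = -9/2*a**2 - 81*a - 9*b**2 - 63*b + 168, LT = a**2.
h_2 = 3/2*a**2 - a*b + 29*a + 3*b**2 + 22*b - 64, LT = a**2.

S(h_1,h_2): lcm = a**2. S = 2/3*a*b - 4/3*a - 2/3*b + 16/3.
  leading term a*b: no divisor's leading term divides it; move 2/3*a*b to the remainder.
  leading term a: no divisor's leading term divides it; move -4/3*a to the remainder.
  leading term b: no divisor's leading term divides it; move -2/3*b to the remainder.
  leading term 1: no divisor's leading term divides it; move 16/3 to the remainder.
  remainder 2/3*a*b - 4/3*a - 2/3*b + 16/3 ≠ 0; add k_3 = 2/3*a*b - 4/3*a - 2/3*b + 16/3 to the basis.

S(h_1,k_3): lcm = a**2*b. S = 2*a**2 + 19*a*b - 8*a + 2*b**3 + 14*b**2 - 112/3*b.
  leading term a**2: subtract (-4/9)·h_1 from 2*a**2 + 19*a*b - 8*a + 2*b**3 + 14*b**2 - 112/3*b → 19*a*b - 44*a + 2*b**3 + 10*b**2 - 196/3*b + 224/3
  leading term a*b: subtract (57/2)·k_3 from 19*a*b - 44*a + 2*b**3 + 10*b**2 - 196/3*b + 224/3 → -6*a + 2*b**3 + 10*b**2 - 139/3*b - 232/3
  leading term a: no divisor's leading term divides it; move -6*a to the remainder.
  leading term b**3: no divisor's leading term divides it; move 2*b**3 to the remainder.
  leading term b**2: no divisor's leading term divides it; move 10*b**2 to the remainder.
  leading term b: no divisor's leading term divides it; move -139/3*b to the remainder.
  leading term 1: no divisor's leading term divides it; move -232/3 to the remainder.
  remainder -6*a + 2*b**3 + 10*b**2 - 139/3*b - 232/3 ≠ 0; add k_4 = -6*a + 2*b**3 + 10*b**2 - 139/3*b - 232/3 to the basis.

S(k_3,k_4): lcm = a*b. S = -2*a + 1/3*b**4 + 5/3*b**3 - 139/18*b**2 - 125/9*b + 8.
  leading term a: subtract (1/3)·k_4 from -2*a + 1/3*b**4 + 5/3*b**3 - 139/18*b**2 - 125/9*b + 8 → 1/3*b**4 + b**3 - 199/18*b**2 + 14/9*b + 304/9
  leading term b**4: no divisor's leading term divides it; move 1/3*b**4 to the remainder.
  leading term b**3: no divisor's leading term divides it; move b**3 to the remainder.
  leading term b**2: no divisor's leading term divides it; move -199/18*b**2 to the remainder.
  leading term b: no divisor's leading term divides it; move 14/9*b to the remainder.
  leading term 1: no divisor's leading term divides it; move 304/9 to the remainder.
  remainder 1/3*b**4 + b**3 - 199/18*b**2 + 14/9*b + 304/9 ≠ 0; add k_5 = 1/3*b**4 + b**3 - 199/18*b**2 + 14/9*b + 304/9 to the basis.

The other S-polynomials (S(h_2,k_3), S(h_1,k_4), S(h_2,k_4), S(h_1,k_5), S(h_2,k_5), S(k_3,k_5), S(k_4,k_5)) all reduce to 0 modulo the current basis, so we have a Gröbner basis.
Inter-reduce: drop elements whose leading term is divisible by another's, tail-reduce, and make monic.
Reduced Gröbner basis: {a - 1/3*b**3 - 5/3*b**2 + 139/18*b + 116/9, b**4 + 3*b**3 - 199/6*b**2 + 14/3*b + 304/3}.

The bases are distinct; the ideals are different.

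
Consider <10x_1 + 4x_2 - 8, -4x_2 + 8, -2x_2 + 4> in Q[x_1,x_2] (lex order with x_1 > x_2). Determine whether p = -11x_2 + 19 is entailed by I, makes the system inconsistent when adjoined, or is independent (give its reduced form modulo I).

First compute the reduced Gröbner basis of I by Buchberger's algorithm.
f_1 = 10x_1 + 4x_2 - 8, LT = x_1.
f_2 = -4x_2 + 8, LT = x_2.
f_3 = -2x_2 + 4, LT = x_2.

The S-polynomials (S(f_1,f_2), S(f_1,f_3), S(f_2,f_3)) all reduce to 0 modulo the current basis, so we have a Gröbner basis.
Inter-reduce: drop elements whose leading term is divisible by another's, tail-reduce, and make monic.
Reduced Gröbner basis: {x_1, x_2 - 2}.
Label its elements g_1 = x_1, g_2 = x_2 - 2.

Reduce p = -11x_2 + 19 modulo G:
  leading term x_2: subtract (-11)·g_2 from -11x_2 + 19 → -3
  leading term 1: no divisor's leading term divides it; move -3 to the remainder.
  normal form = -3.
The normal form is nonzero, so p ∉ I. Since p minus its normal form lies in I, I + (p) = I + (r) where r = -3; decide whether this ideal is the whole ring.
Here r = -3 is a nonzero constant, hence a unit: 1 ∈ I + (p), the Gröbner basis of I + (p) is {1}, and the enlarged system has no common solution — adjoining p is inconsistent.

Adjoining -11x_2 + 19 makes the ideal the whole ring: the system is inconsistent.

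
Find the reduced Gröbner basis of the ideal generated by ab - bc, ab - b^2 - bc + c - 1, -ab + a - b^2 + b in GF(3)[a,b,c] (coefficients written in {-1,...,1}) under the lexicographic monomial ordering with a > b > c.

G = {a - c^3 - c - 1, b - c^2 - c - 1, c^4 - c^3 + c - 1}

f_1 = ab - bc, LT = ab.
f_2 = ab - b^2 - bc + c - 1, LT = ab.
f_3 = -ab + a - b^2 + b, LT = ab.

S(f_1,f_2): lcm = ab. S = b^2 - c + 1.
  reduce S modulo (f_1, f_2, f_3):
  remainder b^2 - c + 1 ≠ 0; add g_4 = b^2 - c + 1 to the basis.

S(f_1,f_3): lcm = ab. S = a - b^2 - bc + b.
  reduce S modulo (f_1, f_2, f_3, g_4):
  remainder a - bc + b - c + 1 ≠ 0; add g_5 = a - bc + b - c + 1 to the basis.

S(f_1,g_4): lcm = ab^2. S = ac - a - b^2c.
  reduce S modulo (f_1, f_2, f_3, g_4, g_5):
  remainder bc^2 + bc + b - c + 1 ≠ 0; add g_6 = bc^2 + bc + b - c + 1 to the basis.

S(f_3,g_4): lcm = ab^2. S = -ab + ac - a + b^3 - b^2.
  reduce S modulo (f_1, f_2, f_3, g_4, g_5, g_6):
  remainder -b + c^2 + c + 1 ≠ 0; add g_7 = -b + c^2 + c + 1 to the basis.

S(g_6,g_7): lcm = bc^2. S = bc + b + c^4 + c^3 + c^2 - c + 1.
  reduce S modulo (f_1, f_2, f_3, g_4, g_5, g_6, g_7):
  remainder c^4 - c^3 + c - 1 ≠ 0; add g_8 = c^4 - c^3 + c - 1 to the basis.

The other S-polynomials (S(f_2,f_3), S(f_2,g_4), S(f_1,g_5), S(f_2,g_5), S(f_3,g_5), S(g_4,g_5), S(f_1,g_6), S(f_2,g_6), S(f_3,g_6), S(g_4,g_6), S(g_5,g_6), S(f_1,g_7), S(f_2,g_7), S(f_3,g_7), S(g_4,g_7), S(g_5,g_7), S(f_1,g_8), S(f_2,g_8), S(f_3,g_8), S(g_4,g_8), S(g_5,g_8), S(g_6,g_8), S(g_7,g_8)) all reduce to 0 modulo the current basis, so we have a Gröbner basis.
Inter-reduce: drop elements whose leading term is divisible by another's, tail-reduce, and make monic.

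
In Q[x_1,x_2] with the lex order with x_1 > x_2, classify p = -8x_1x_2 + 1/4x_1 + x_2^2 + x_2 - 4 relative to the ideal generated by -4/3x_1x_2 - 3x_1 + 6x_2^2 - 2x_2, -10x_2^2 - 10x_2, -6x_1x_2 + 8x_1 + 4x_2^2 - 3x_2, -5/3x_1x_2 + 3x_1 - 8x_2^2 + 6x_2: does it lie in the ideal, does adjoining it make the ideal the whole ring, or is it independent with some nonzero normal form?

Adjoining -8x_1x_2 + 1/4x_1 + x_2^2 + x_2 - 4 makes the ideal the whole ring: the system is inconsistent.

First compute the reduced Gröbner basis of I by Buchberger's algorithm.
f_1 = -4/3x_1x_2 - 3x_1 + 6x_2^2 - 2x_2, LT = x_1x_2.
f_2 = -10x_2^2 - 10x_2, LT = x_2^2.
f_3 = -6x_1x_2 + 8x_1 + 4x_2^2 - 3x_2, LT = x_1x_2.
f_4 = -5/3x_1x_2 + 3x_1 - 8x_2^2 + 6x_2, LT = x_1x_2.

S(f_1,f_2): lcm = x_1x_2^2. S = 5/4x_1x_2 - 9/2x_2^3 + 3/2x_2^2.
  leading term x_1x_2: subtract (-15/16)·f_1 from 5/4x_1x_2 - 9/2x_2^3 + 3/2x_2^2 → -45/16x_1 - 9/2x_2^3 + 57/8x_2^2 - 15/8x_2
  leading term x_1: no divisor's leading term divides it; move -45/16x_1 to the remainder.
  leading term x_2^3: subtract (9/20x_2)·f_2 from -9/2x_2^3 + 57/8x_2^2 - 15/8x_2 → 93/8x_2^2 - 15/8x_2
  leading term x_2^2: subtract (-93/80)·f_2 from 93/8x_2^2 - 15/8x_2 → -27/2x_2
  leading term x_2: no divisor's leading term divides it; move -27/2x_2 to the remainder.
  remainder -45/16x_1 - 27/2x_2 ≠ 0; add h_5 = -45/16x_1 - 27/2x_2 to the basis.

S(f_1,f_3): lcm = x_1x_2. S = 43/12x_1 - 23/6x_2^2 + x_2.
  leading term x_1: subtract (-172/135)·h_5 from 43/12x_1 - 23/6x_2^2 + x_2 → -23/6x_2^2 - 81/5x_2
  leading term x_2^2: subtract (23/60)·f_2 from -23/6x_2^2 - 81/5x_2 → -371/30x_2
  leading term x_2: no divisor's leading term divides it; move -371/30x_2 to the remainder.
  remainder -371/30x_2 ≠ 0; add h_6 = -371/30x_2 to the basis.

The other S-polynomials (S(f_1,f_4), S(f_2,f_3), S(f_2,f_4), S(f_3,f_4), S(f_1,h_5), S(f_2,h_5), S(f_3,h_5), S(f_4,h_5), S(f_1,h_6), S(f_2,h_6), S(f_3,h_6), S(f_4,h_6), S(h_5,h_6)) all reduce to 0 modulo the current basis, so we have a Gröbner basis.
Inter-reduce: drop elements whose leading term is divisible by another's, tail-reduce, and make monic.
Reduced Gröbner basis: {x_1, x_2}.
Label its elements g_1 = x_1, g_2 = x_2.

Reduce p = -8x_1x_2 + 1/4x_1 + x_2^2 + x_2 - 4 modulo G:
  leading term x_1x_2: subtract (-8x_2)·g_1 from -8x_1x_2 + 1/4x_1 + x_2^2 + x_2 - 4 → 1/4x_1 + x_2^2 + x_2 - 4
  leading term x_1: subtract (1/4)·g_1 from 1/4x_1 + x_2^2 + x_2 - 4 → x_2^2 + x_2 - 4
  leading term x_2^2: subtract (x_2)·g_2 from x_2^2 + x_2 - 4 → x_2 - 4
  leading term x_2: subtract (1)·g_2 from x_2 - 4 → -4
  leading term 1: no divisor's leading term divides it; move -4 to the remainder.
  normal form = -4.
The normal form is nonzero, so p ∉ I. Since p minus its normal form lies in I, I + (p) = I + (r) where r = -4; decide whether this ideal is the whole ring.
Here r = -4 is a nonzero constant, hence a unit: 1 ∈ I + (p), the Gröbner basis of I + (p) is {1}, and the enlarged system has no common solution — adjoining p is inconsistent.

Ideal membership is decidable via reduction modulo a Gröbner basis.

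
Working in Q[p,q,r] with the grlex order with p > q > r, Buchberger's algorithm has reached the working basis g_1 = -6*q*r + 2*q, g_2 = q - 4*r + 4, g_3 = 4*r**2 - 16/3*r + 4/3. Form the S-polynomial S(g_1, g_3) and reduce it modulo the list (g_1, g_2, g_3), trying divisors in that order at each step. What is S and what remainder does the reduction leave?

S(g_1, g_3) = q*r - 1/3*q; remainder on division = 0.

lcm(LM(g_1), LM(g_3)) = q*r**2.
S = (lcm/LT(g_1))·g_1 − (lcm/LT(g_3))·g_3 = q*r - 1/3*q.
Reduce S modulo (g_1, g_2, g_3) in that order:
  leading term q*r: subtract (-1/6)·g_1 from q*r - 1/3*q → 0
The remainder is 0, so this S-polynomial contributes no new basis element.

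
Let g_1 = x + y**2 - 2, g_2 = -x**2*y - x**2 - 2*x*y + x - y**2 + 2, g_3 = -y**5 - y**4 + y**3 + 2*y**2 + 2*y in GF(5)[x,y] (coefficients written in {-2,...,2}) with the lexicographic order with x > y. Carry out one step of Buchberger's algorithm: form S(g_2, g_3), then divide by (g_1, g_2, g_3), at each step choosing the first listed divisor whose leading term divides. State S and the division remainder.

lcm(LM(g_2), LM(g_3)) = x**2*y**5.
S = (lcm/LT(g_2))·g_2 − (lcm/LT(g_3))·g_3 = x**2*y**3 + 2*x**2*y**2 + 2*x**2*y + 2*x*y**5 - x*y**4 + y**6 - 2*y**4.
Reduce S modulo (g_1, g_2, g_3) in that order:
  leading term x**2*y**3: subtract (x*y**3)·g_1 from x**2*y**3 + 2*x**2*y**2 + 2*x**2*y + 2*x*y**5 - x*y**4 + y**6 - 2*y**4 → 2*x**2*y**2 + 2*x**2*y + x*y**5 - x*y**4 + 2*x*y**3 + y**6 - 2*y**4
  leading term x**2*y**2: subtract (2*x*y**2)·g_1 from 2*x**2*y**2 + 2*x**2*y + x*y**5 - x*y**4 + 2*x*y**3 + y**6 - 2*y**4 → 2*x**2*y + x*y**5 + 2*x*y**4 + 2*x*y**3 - x*y**2 + y**6 - 2*y**4
  leading term x**2*y: subtract (2*x*y)·g_1 from 2*x**2*y + x*y**5 + 2*x*y**4 + 2*x*y**3 - x*y**2 + y**6 - 2*y**4 → x*y**5 + 2*x*y**4 - x*y**2 - x*y + y**6 - 2*y**4
  leading term x*y**5: subtract (y**5)·g_1 from x*y**5 + 2*x*y**4 - x*y**2 - x*y + y**6 - 2*y**4 → 2*x*y**4 - x*y**2 - x*y - y**7 + y**6 + 2*y**5 - 2*y**4
  leading term x*y**4: subtract (2*y**4)·g_1 from 2*x*y**4 - x*y**2 - x*y - y**7 + y**6 + 2*y**5 - 2*y**4 → -x*y**2 - x*y - y**7 - y**6 + 2*y**5 + 2*y**4
  leading term x*y**2: subtract (-y**2)·g_1 from -x*y**2 - x*y - y**7 - y**6 + 2*y**5 + 2*y**4 → -x*y - y**7 - y**6 + 2*y**5 - 2*y**4 - 2*y**2
  leading term x*y: subtract (-y)·g_1 from -x*y - y**7 - y**6 + 2*y**5 - 2*y**4 - 2*y**2 → -y**7 - y**6 + 2*y**5 - 2*y**4 + y**3 - 2*y**2 - 2*y
  leading term y**7: subtract (y**2)·g_3 from -y**7 - y**6 + 2*y**5 - 2*y**4 + y**3 - 2*y**2 - 2*y → y**5 + y**4 - y**3 - 2*y**2 - 2*y
  leading term y**5: subtract (-1)·g_3 from y**5 + y**4 - y**3 - 2*y**2 - 2*y → 0
The remainder is 0, so this S-polynomial contributes no new basis element.

S(g_2, g_3) = x**2*y**3 + 2*x**2*y**2 + 2*x**2*y + 2*x*y**5 - x*y**4 + y**6 - 2*y**4; remainder on division = 0.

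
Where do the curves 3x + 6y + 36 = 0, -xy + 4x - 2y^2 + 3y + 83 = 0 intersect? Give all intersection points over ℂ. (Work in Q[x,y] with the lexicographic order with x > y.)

Compute a lex Gröbner basis by Buchberger's algorithm.
f_1 = 3x + 6y + 36, LT = x.
f_2 = -xy + 4x - 2y^2 + 3y + 83, LT = xy.

S(f_1,f_2): lcm = xy. S = 4x + 15y + 83.
  leading term x: subtract (4/3)·f_1 from 4x + 15y + 83 → 7y + 35
  leading term y: no divisor's leading term divides it; move 7y to the remainder.
  leading term 1: no divisor's leading term divides it; move 35 to the remainder.
  remainder 7y + 35 ≠ 0; add h_3 = 7y + 35 to the basis.

S(f_1,h_3): leading monomials are coprime, so the S-polynomial reduces to 0 (Buchberger's first criterion).
S(f_2,h_3): lcm = xy. S = -9x + 2y^2 - 3y - 83.
  leading term x: subtract (-3)·f_1 from -9x + 2y^2 - 3y - 83 → 2y^2 + 15y + 25
  leading term y^2: subtract (2/7y)·h_3 from 2y^2 + 15y + 25 → 5y + 25
  leading term y: subtract (5/7)·h_3 from 5y + 25 → 0
  remainder 0.

Every S-polynomial of the final basis reduces to 0, so we have a Gröbner basis.
Inter-reduce: drop elements whose leading term is divisible by another's, tail-reduce, and make monic.
Reduced Gröbner basis: {x + 2, y + 5}.

Since the basis is lex-ordered, y + 5 is univariate in y. Its roots are {-5}. Back-substituting each root into the other basis elements fixes the other coordinates.
  y = -5: the earlier basis element becomes x + 2 = 0, giving x = -2 — point (-2, -5).
Each listed point satisfies every original equation (direct substitution).

{(-2, -5)}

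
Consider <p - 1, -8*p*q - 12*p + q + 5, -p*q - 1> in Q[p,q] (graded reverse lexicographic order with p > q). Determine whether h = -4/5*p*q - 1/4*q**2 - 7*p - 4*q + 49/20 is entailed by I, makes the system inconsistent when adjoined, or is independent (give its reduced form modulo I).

First compute the reduced Gröbner basis of I by Buchberger's algorithm.
f_1 = p - 1, LT = p.
f_2 = -8*p*q - 12*p + q + 5, LT = p*q.
f_3 = -p*q - 1, LT = p*q.

S(f_1,f_2): lcm = p*q. S = -3/2*p - 7/8*q + 5/8.
  leading term p: subtract (-3/2)·f_1 from -3/2*p - 7/8*q + 5/8 → -7/8*q - 7/8
  leading term q: no divisor's leading term divides it; move -7/8*q to the remainder.
  leading term 1: no divisor's leading term divides it; move -7/8 to the remainder.
  remainder -7/8*q - 7/8 ≠ 0; add k_4 = -7/8*q - 7/8 to the basis.

S(f_1,f_3): lcm = p*q. S = -q - 1.
  leading term q: subtract (8/7)·k_4 from -q - 1 → 0
  remainder 0.

S(f_2,f_3): lcm = p*q. S = 3/2*p - 1/8*q - 13/8.
  leading term p: subtract (3/2)·f_1 from 3/2*p - 1/8*q - 13/8 → -1/8*q - 1/8
  leading term q: subtract (1/7)·k_4 from -1/8*q - 1/8 → 0
  remainder 0.

S(f_1,k_4): leading monomials are coprime, so the S-polynomial reduces to 0 (Buchberger's first criterion).
S(f_2,k_4): lcm = p*q. S = 1/2*p - 1/8*q - 5/8.
  leading term p: subtract (1/2)·f_1 from 1/2*p - 1/8*q - 5/8 → -1/8*q - 1/8
  leading term q: subtract (1/7)·k_4 from -1/8*q - 1/8 → 0
  remainder 0.

S(f_3,k_4): lcm = p*q. S = -p + 1.
  leading term p: subtract (-1)·f_1 from -p + 1 → 0
  remainder 0.

Every S-polynomial of the final basis reduces to 0, so we have a Gröbner basis.
Inter-reduce: drop elements whose leading term is divisible by another's, tail-reduce, and make monic.
Reduced Gröbner basis: {p - 1, q + 1}.
Label its elements g_1 = p - 1, g_2 = q + 1.

Reduce h = -4/5*p*q - 1/4*q**2 - 7*p - 4*q + 49/20 modulo G:
  leading term p*q: subtract (-4/5*q)·g_1 from -4/5*p*q - 1/4*q**2 - 7*p - 4*q + 49/20 → -1/4*q**2 - 7*p - 24/5*q + 49/20
  leading term q**2: subtract (-1/4*q)·g_2 from -1/4*q**2 - 7*p - 24/5*q + 49/20 → -7*p - 91/20*q + 49/20
  leading term p: subtract (-7)·g_1 from -7*p - 91/20*q + 49/20 → -91/20*q - 91/20
  leading term q: subtract (-91/20)·g_2 from -91/20*q - 91/20 → 0
  normal form = 0.
Since the normal form is 0, h ∈ I.

-4/5*p*q - 1/4*q**2 - 7*p - 4*q + 49/20 lies in I (it reduces to 0).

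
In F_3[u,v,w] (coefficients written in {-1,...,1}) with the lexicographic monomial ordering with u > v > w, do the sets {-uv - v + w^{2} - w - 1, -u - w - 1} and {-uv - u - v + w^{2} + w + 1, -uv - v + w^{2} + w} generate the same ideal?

Two ideals are equal iff their reduced Gröbner bases coincide (the reduced basis is unique for a fixed ordering).
Buchberger on the first generating set:
f_1 = -uv - v + w^{2} - w - 1, LT = uv.
f_2 = -u - w - 1, LT = u.

S(f_1,f_2): lcm = uv. S = -vw - w^{2} + w + 1.
  leading term vw: no divisor's leading term divides it; move -vw to the remainder.
  leading term w^{2}: no divisor's leading term divides it; move -w^{2} to the remainder.
  leading term w: no divisor's leading term divides it; move w to the remainder.
  leading term 1: no divisor's leading term divides it; move 1 to the remainder.
  remainder -vw - w^{2} + w + 1 ≠ 0; add g_3 = -vw - w^{2} + w + 1 to the basis.

The other S-polynomials (S(f_1,g_3), S(f_2,g_3)) all reduce to 0 modulo the current basis, so we have a Gröbner basis.
Inter-reduce: drop elements whose leading term is divisible by another's, tail-reduce, and make monic.
Reduced Gröbner basis: {u + w + 1, vw + w^{2} - w - 1}.

Buchberger on the second generating set:
h_1 = -uv - u - v + w^{2} + w + 1, LT = uv.
h_2 = -uv - v + w^{2} + w, LT = uv.

S(h_1,h_2): lcm = uv. S = u - 1.
  leading term u: no divisor's leading term divides it; move u to the remainder.
  leading term 1: no divisor's leading term divides it; move -1 to the remainder.
  remainder u - 1 ≠ 0; add k_3 = u - 1 to the basis.

S(h_1,k_3): lcm = uv. S = u - v - w^{2} - w - 1.
  leading term u: subtract (1)·k_3 from u - v - w^{2} - w - 1 → -v - w^{2} - w
  leading term v: no divisor's leading term divides it; move -v to the remainder.
  leading term w^{2}: no divisor's leading term divides it; move -w^{2} to the remainder.
  leading term w: no divisor's leading term divides it; move -w to the remainder.
  remainder -v - w^{2} - w ≠ 0; add k_4 = -v - w^{2} - w to the basis.

The other S-polynomials (S(h_2,k_3), S(h_1,k_4), S(h_2,k_4), S(k_3,k_4)) all reduce to 0 modulo the current basis, so we have a Gröbner basis.
Inter-reduce: drop elements whose leading term is divisible by another's, tail-reduce, and make monic.
Reduced Gröbner basis: {u - 1, v + w^{2} + w}.

The bases are distinct; the ideals are different.

No, the ideals differ.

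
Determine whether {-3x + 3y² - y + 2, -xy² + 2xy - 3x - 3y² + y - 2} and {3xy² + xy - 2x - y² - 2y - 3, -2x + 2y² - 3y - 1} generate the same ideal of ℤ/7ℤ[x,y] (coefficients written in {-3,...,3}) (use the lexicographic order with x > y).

Equality of ideals is decidable: compute both reduced Gröbner bases (unique for the ordering) and check whether they agree.
Buchberger on the first generating set:
f_1 = -3x + 3y² - y + 2, LT = x.
f_2 = -xy² + 2xy - 3x - 3y² + y - 2, LT = xy².

S(f_1,f_2): lcm = xy². S = 2xy - 3x - y⁴ - 2y³ + y² + y - 2.
  leading term xy: subtract (-3y)·f_1 from 2xy - 3x - y⁴ - 2y³ + y² + y - 2 → -3x - y⁴ - 2y² - 2
  leading term x: subtract (1)·f_1 from -3x - y⁴ - 2y² - 2 → -y⁴ + 2y² + y + 3
  leading term y⁴: no divisor's leading term divides it; move -y⁴ to the remainder.
  leading term y²: no divisor's leading term divides it; move 2y² to the remainder.
  leading term y: no divisor's leading term divides it; move y to the remainder.
  leading term 1: no divisor's leading term divides it; move 3 to the remainder.
  remainder -y⁴ + 2y² + y + 3 ≠ 0; add g_3 = -y⁴ + 2y² + y + 3 to the basis.

The other S-polynomials (S(f_1,g_3), S(f_2,g_3)) all reduce to 0 modulo the current basis, so we have a Gröbner basis.
Inter-reduce: drop elements whose leading term is divisible by another's, tail-reduce, and make monic.
Reduced Gröbner basis: {x - y² - 2y - 3, y⁴ - 2y² - y - 3}.

Buchberger on the second generating set:
h_1 = 3xy² + xy - 2x - y² - 2y - 3, LT = xy².
h_2 = -2x + 2y² - 3y - 1, LT = x.

S(h_1,h_2): lcm = xy². S = -2xy - 3x + y⁴ + 2y³ - 2y² - 3y - 1.
  leading term xy: subtract (y)·h_2 from -2xy - 3x + y⁴ + 2y³ - 2y² - 3y - 1 → -3x + y⁴ + y² - 2y - 1
  leading term x: subtract (-2)·h_2 from -3x + y⁴ + y² - 2y - 1 → y⁴ - 2y² - y - 3
  leading term y⁴: no divisor's leading term divides it; move y⁴ to the remainder.
  leading term y²: no divisor's leading term divides it; move -2y² to the remainder.
  leading term y: no divisor's leading term divides it; move -y to the remainder.
  leading term 1: no divisor's leading term divides it; move -3 to the remainder.
  remainder y⁴ - 2y² - y - 3 ≠ 0; add k_3 = y⁴ - 2y² - y - 3 to the basis.

The other S-polynomials (S(h_1,k_3), S(h_2,k_3)) all reduce to 0 modulo the current basis, so we have a Gröbner basis.
Inter-reduce: drop elements whose leading term is divisible by another's, tail-reduce, and make monic.
Reduced Gröbner basis: {x - y² - 2y - 3, y⁴ - 2y² - y - 3}.

These coincide, so the ideals are equal.

Yes, the ideals are equal.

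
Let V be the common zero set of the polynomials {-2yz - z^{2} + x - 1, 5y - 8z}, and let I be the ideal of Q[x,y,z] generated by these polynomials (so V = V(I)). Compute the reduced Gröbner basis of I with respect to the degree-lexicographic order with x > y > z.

Buchberger's algorithm terminates because the ascending chain of leading-term ideals stabilizes.

f_1 = -2yz - z^{2} + x - 1, LT = yz.
f_2 = 5y - 8z, LT = y.

S(f_1,f_2): lcm = yz. S = \tfrac{21}{10}z^{2} - \tfrac{1}{2}x + \tfrac{1}{2}.
  leading term z^{2}: no divisor's leading term divides it; move \tfrac{21}{10}z^{2} to the remainder.
  leading term x: no divisor's leading term divides it; move -\tfrac{1}{2}x to the remainder.
  leading term 1: no divisor's leading term divides it; move \tfrac{1}{2} to the remainder.
  remainder \tfrac{21}{10}z^{2} - \tfrac{1}{2}x + \tfrac{1}{2} ≠ 0; add g_3 = \tfrac{21}{10}z^{2} - \tfrac{1}{2}x + \tfrac{1}{2} to the basis.

The other S-polynomials (S(f_1,g_3), S(f_2,g_3)) all reduce to 0 modulo the current basis, so we have a Gröbner basis.
Inter-reduce: drop elements whose leading term is divisible by another's, tail-reduce, and make monic.

G = {z^{2} - \tfrac{5}{21}x + \tfrac{5}{21}, y - \tfrac{8}{5}z}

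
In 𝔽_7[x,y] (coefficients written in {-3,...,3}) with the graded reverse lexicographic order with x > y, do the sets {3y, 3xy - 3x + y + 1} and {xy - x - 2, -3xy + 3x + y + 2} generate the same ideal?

Equality of ideals is decidable: compute both reduced Gröbner bases (unique for the ordering) and check whether they agree.
Buchberger on the first generating set:
f_1 = 3y, LT = y.
f_2 = 3xy - 3x + y + 1, LT = xy.

S(f_1,f_2): lcm = xy. S = x + 2y + 2.
  leading term x: no divisor's leading term divides it; move x to the remainder.
  leading term y: subtract (3)·f_1 from 2y + 2 → 2
  leading term 1: no divisor's leading term divides it; move 2 to the remainder.
  remainder x + 2 ≠ 0; add g_3 = x + 2 to the basis.

S(f_1,g_3): leading monomials are coprime, so the S-polynomial reduces to 0 (Buchberger's first criterion).
S(f_2,g_3): lcm = xy. S = -x + 3y - 2.
  leading term x: subtract (-1)·g_3 from -x + 3y - 2 → 3y
  leading term y: subtract (1)·f_1 from 3y → 0
  remainder 0.

Every S-polynomial of the final basis reduces to 0, so we have a Gröbner basis.
Inter-reduce: drop elements whose leading term is divisible by another's, tail-reduce, and make monic.
Reduced Gröbner basis: {x + 2, y}.

Buchberger on the second generating set:
h_1 = xy - x - 2, LT = xy.
h_2 = -3xy + 3x + y + 2, LT = xy.

S(h_1,h_2): lcm = xy. S = -2y + 1.
  leading term y: no divisor's leading term divides it; move -2y to the remainder.
  leading term 1: no divisor's leading term divides it; move 1 to the remainder.
  remainder -2y + 1 ≠ 0; add k_3 = -2y + 1 to the basis.

S(h_1,k_3): lcm = xy. S = 3x - 2.
  leading term x: no divisor's leading term divides it; move 3x to the remainder.
  leading term 1: no divisor's leading term divides it; move -2 to the remainder.
  remainder 3x - 2 ≠ 0; add k_4 = 3x - 2 to the basis.

S(h_2,k_3): lcm = xy. S = 3x + 2y - 3.
  leading term x: subtract (1)·k_4 from 3x + 2y - 3 → 2y - 1
  leading term y: subtract (-1)·k_3 from 2y - 1 → 0
  remainder 0.

S(h_1,k_4): lcm = xy. S = -x + 3y - 2.
  leading term x: subtract (2)·k_4 from -x + 3y - 2 → 3y + 2
  leading term y: subtract (2)·k_3 from 3y + 2 → 0
  remainder 0.

S(h_2,k_4): lcm = xy. S = -x - 2y - 3.
  leading term x: subtract (2)·k_4 from -x - 2y - 3 → -2y + 1
  leading term y: subtract (1)·k_3 from -2y + 1 → 0
  remainder 0.

S(k_3,k_4): leading monomials are coprime, so the S-polynomial reduces to 0 (Buchberger's first criterion).
Every S-polynomial of the final basis reduces to 0, so we have a Gröbner basis.
Inter-reduce: drop elements whose leading term is divisible by another's, tail-reduce, and make monic.
Reduced Gröbner basis: {x - 3, y + 3}.

Since the reduced bases disagree, the two ideals are not the same.

No, the ideals differ.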